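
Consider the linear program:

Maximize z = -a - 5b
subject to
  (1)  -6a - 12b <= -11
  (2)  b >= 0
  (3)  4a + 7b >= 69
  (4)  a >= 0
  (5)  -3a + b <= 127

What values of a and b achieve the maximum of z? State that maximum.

a = 69/4, b = 0, maximum z = -69/4

The feasible region is unbounded (it extends along (1, 3), (1, 0)), but z strictly decreases along every unbounded feasible direction, so there is no improving ray and the maximum is attained at a vertex.

The optimum lies where b = 0 and 4a + 7b = 69.
Solving simultaneously gives a = 69/4, b = 0.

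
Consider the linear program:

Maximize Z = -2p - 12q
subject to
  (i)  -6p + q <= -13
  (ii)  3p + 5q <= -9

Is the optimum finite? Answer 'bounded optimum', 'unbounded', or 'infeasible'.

unbounded

From the feasible point (56/33, -31/11), moving in the direction (5, -3) keeps every constraint satisfied while Z increases without bound.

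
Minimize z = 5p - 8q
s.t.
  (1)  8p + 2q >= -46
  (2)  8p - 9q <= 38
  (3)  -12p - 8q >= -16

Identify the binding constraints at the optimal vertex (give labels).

Feasible corners and z = 5p - 8q:
  (-169/44, -84/11) → z = 1843/44
  (-10, 17) → z = -186
  (112/43, -82/43) → z = 1216/43

The minimum is at (-10, 17). Substituting into each constraint, equality holds for (1) and (3); the remaining constraints have slack.

(1) and (3)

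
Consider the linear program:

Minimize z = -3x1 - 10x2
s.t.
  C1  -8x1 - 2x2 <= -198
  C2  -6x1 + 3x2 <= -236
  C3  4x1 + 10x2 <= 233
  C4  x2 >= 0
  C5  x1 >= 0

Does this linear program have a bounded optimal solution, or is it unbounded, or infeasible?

Extreme points and z = -3x1 - 10x2:
  (3059/72, 227/36) → z = -13717/72
  (118/3, 0) → z = -118
  (233/4, 0) → z = -699/4
The feasible region has finitely many vertices and no improving ray; the minimum is -13717/72 at (3059/72, 227/36).

bounded optimum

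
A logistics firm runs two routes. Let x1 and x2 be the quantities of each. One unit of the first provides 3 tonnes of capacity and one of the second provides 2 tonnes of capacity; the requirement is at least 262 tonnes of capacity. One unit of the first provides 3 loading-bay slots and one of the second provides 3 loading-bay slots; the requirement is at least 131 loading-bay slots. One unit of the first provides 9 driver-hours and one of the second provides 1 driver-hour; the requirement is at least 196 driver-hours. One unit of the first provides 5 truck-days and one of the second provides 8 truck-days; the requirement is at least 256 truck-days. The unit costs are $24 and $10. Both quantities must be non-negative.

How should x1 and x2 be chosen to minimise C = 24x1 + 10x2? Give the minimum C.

The feasible region is unbounded (it extends along (0, 1), (1, 0)), but C strictly increases along every unbounded feasible direction, so there is no improving ray and the minimum is attained at a vertex.

The optimum lies where 3x1 + 2x2 = 262 and 9x1 + x2 = 196.
Solving simultaneously gives x1 = 26/3, x2 = 118.

x1 = 26/3, x2 = 118, minimum C = 1388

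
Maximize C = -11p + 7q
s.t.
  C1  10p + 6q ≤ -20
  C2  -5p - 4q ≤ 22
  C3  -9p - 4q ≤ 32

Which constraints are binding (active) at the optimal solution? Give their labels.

Vertices and C = -11p + 7q:
  (26/5, -12) → C = -706/5
  (-8, 10) → C = 158
  (-5/2, -19/8) → C = 87/8

The maximum is at (-8, 10). Substituting into each constraint, equality holds for C1 and C3; the remaining constraints have slack.

C1 and C3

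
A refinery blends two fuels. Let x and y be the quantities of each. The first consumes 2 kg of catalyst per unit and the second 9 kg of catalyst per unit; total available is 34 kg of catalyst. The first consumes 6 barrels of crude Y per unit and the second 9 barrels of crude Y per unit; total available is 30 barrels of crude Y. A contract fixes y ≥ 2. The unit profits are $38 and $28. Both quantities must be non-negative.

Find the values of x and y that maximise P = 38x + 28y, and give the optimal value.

Vertices and P = 38x + 28y:
  (0, 10/3) → P = 280/3
  (0, 2) → P = 56
  (2, 2) → P = 132

x = 2, y = 2, maximum P = 132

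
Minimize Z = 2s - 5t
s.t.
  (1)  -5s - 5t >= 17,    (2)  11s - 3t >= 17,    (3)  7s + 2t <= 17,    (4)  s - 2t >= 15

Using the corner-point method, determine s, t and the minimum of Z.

Extreme points and Z = 2s - 5t:
  (119/25, -204/25) → Z = 1258/25
  (41/15, -92/15) → Z = 542/15
  (-11/19, -148/19) → Z = 718/19
The feasible region is unbounded (it extends along (2, -7), (-3, -11)), but Z strictly increases along every unbounded feasible direction, so there is no improving ray and the minimum is attained at a vertex.

s = 41/15, t = -92/15, minimum Z = 542/15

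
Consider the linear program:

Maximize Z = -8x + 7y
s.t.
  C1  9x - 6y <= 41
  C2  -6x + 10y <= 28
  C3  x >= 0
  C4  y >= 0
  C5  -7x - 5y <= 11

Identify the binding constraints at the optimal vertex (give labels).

C2 and C3

Feasible corners and Z = -8x + 7y:
  (289/27, 83/9) → Z = -569/27
  (41/9, 0) → Z = -328/9
  (0, 14/5) → Z = 98/5
  (0, 0) → Z = 0

The maximum is at (0, 14/5). Substituting into each constraint, equality holds for C2 and C3; the remaining constraints have slack.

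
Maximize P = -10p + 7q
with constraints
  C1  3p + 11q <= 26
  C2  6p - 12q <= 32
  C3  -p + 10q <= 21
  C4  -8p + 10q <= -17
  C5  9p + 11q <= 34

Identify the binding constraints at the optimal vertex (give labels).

C2 and C4

Extreme points and P = -10p + 7q:
  (-29/9, -77/18) → P = 41/18
  (380/87, -14/29) → P = -4094/87
  (527/178, 119/178) → P = -4437/178

The maximum is at (-29/9, -77/18). Substituting into each constraint, equality holds for C2 and C4; the remaining constraints have slack.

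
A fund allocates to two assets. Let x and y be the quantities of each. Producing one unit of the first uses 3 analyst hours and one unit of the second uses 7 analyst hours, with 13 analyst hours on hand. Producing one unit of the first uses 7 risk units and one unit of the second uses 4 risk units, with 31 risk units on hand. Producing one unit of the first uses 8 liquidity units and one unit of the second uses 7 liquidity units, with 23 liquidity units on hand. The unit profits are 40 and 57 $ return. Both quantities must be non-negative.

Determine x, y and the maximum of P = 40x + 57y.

Vertices and P = 40x + 57y:
  (0, 0) → P = 0
  (0, 13/7) → P = 741/7
  (23/8, 0) → P = 115
  (2, 1) → P = 137

The optimum lies where 3x + 7y = 13 and 8x + 7y = 23.
Solving simultaneously gives x = 2, y = 1.

x = 2, y = 1, maximum P = 137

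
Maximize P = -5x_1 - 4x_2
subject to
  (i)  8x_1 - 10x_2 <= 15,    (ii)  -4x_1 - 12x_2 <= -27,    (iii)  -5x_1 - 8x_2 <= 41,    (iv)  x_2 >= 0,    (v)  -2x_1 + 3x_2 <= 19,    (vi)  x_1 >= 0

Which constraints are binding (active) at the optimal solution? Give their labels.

(ii) and (vi)

Corner points and P = -5x_1 - 4x_2:
  (225/68, 39/34) → P = -1437/68
  (235/4, 91/2) → P = -1903/4
  (0, 9/4) → P = -9
  (0, 19/3) → P = -76/3

The maximum is at (0, 9/4). Substituting into each constraint, equality holds for (ii) and (vi); the remaining constraints have slack.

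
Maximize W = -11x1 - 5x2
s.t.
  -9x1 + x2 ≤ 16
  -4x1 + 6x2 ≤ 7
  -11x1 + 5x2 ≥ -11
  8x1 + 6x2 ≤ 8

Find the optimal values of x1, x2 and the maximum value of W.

The optimum lies where -9x1 + x2 = 16 and -11x1 + 5x2 = -11.
Solving simultaneously gives x1 = -91/34, x2 = -275/34.

x1 = -91/34, x2 = -275/34, maximum W = 1188/17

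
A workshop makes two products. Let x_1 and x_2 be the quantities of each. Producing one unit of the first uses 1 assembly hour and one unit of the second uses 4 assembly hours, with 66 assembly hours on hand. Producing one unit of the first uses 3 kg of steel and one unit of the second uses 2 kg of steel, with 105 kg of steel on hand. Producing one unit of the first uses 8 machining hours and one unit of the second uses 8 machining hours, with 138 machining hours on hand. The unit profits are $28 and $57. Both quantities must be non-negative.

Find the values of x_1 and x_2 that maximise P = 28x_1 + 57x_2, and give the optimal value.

x_1 = 1, x_2 = 65/4, maximum P = 3817/4

Corner points and P = 28x_1 + 57x_2:
  (0, 0) → P = 0
  (0, 33/2) → P = 1881/2
  (69/4, 0) → P = 483
  (1, 65/4) → P = 3817/4

The optimum lies where x_1 + 4x_2 = 66 and 8x_1 + 8x_2 = 138.
Solving simultaneously gives x_1 = 1, x_2 = 65/4.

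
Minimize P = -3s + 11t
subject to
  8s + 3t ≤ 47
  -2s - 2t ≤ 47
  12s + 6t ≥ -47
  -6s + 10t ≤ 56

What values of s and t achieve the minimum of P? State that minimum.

Corner points and P = -3s + 11t:
  (47/2, -47) → P = -1175/2
  (151/49, 365/49) → P = 3562/49
  (47/3, -235/6) → P = -2867/6
  (-31/6, 5/2) → P = 43

The optimum lies where 8s + 3t = 47 and -2s - 2t = 47.
Solving simultaneously gives s = 47/2, t = -47.

s = 47/2, t = -47, minimum P = -1175/2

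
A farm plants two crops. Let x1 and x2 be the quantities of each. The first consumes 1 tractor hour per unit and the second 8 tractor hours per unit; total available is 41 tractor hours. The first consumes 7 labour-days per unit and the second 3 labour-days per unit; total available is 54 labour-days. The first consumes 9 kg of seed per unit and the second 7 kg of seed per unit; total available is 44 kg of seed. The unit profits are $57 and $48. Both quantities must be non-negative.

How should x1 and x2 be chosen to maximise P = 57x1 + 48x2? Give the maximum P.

x1 = 1, x2 = 5, maximum P = 297

At the optimal vertex, x1 + 8x2 = 41 and 9x1 + 7x2 = 44.
Solving simultaneously gives x1 = 1, x2 = 5.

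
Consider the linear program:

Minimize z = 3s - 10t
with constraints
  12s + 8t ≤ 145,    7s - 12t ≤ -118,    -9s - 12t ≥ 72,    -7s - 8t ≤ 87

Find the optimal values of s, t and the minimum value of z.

Vertices and z = 3s - 10t:
  (-95/8, 93/32) → z = -1035/16
  (-71/5, 31/20) → z = -581/10
  (-39, 93/4) → z = -699/2

s = -39, t = 93/4, minimum z = -699/2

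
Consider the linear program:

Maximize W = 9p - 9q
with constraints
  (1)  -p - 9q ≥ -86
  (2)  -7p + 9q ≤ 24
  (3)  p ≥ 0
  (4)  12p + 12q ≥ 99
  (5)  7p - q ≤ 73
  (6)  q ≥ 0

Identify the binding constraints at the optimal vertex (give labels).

Feasible corners and W = 9p - 9q:
  (31/4, 313/36) → W = -17/2
  (743/64, 529/64) → W = 963/32
  (201/64, 327/64) → W = -567/32
  (33/4, 0) → W = 297/4
  (73/7, 0) → W = 657/7

The maximum is at (73/7, 0). Substituting into each constraint, equality holds for (5) and (6); the remaining constraints have slack.

(5) and (6)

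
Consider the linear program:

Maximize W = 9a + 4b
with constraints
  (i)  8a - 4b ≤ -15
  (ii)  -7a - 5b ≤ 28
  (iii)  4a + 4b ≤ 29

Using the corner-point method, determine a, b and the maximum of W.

a = 7/6, b = 73/12, maximum W = 209/6

Vertices and W = 9a + 4b:
  (-11/4, -7/4) → W = -127/4
  (7/6, 73/12) → W = 209/6
  (-257/8, 315/8) → W = -1053/8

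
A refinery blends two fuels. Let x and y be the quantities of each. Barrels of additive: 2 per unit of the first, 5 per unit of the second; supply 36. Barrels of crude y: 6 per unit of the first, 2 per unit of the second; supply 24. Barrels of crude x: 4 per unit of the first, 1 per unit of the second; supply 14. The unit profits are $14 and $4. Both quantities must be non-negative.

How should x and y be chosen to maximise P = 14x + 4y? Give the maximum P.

Feasible corners and P = 14x + 4y:
  (0, 0) → P = 0
  (0, 36/5) → P = 144/5
  (7/2, 0) → P = 49
  (24/13, 84/13) → P = 672/13
  (2, 6) → P = 52

x = 2, y = 6, maximum P = 52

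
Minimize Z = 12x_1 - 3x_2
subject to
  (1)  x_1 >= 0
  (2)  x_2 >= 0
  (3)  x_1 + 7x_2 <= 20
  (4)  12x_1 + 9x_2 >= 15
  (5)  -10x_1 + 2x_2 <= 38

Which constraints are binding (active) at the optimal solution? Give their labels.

Corner points and Z = 12x_1 - 3x_2:
  (0, 20/7) → Z = -60/7
  (0, 5/3) → Z = -5
  (20, 0) → Z = 240
  (5/4, 0) → Z = 15

The minimum is at (0, 20/7). Substituting into each constraint, equality holds for (1) and (3); the remaining constraints have slack.

(1) and (3)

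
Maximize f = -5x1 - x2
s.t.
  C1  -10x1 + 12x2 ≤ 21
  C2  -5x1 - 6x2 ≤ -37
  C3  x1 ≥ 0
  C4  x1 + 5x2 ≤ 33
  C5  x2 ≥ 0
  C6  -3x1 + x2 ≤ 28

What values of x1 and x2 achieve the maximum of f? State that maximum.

x1 = 53/20, x2 = 95/24, maximum f = -413/24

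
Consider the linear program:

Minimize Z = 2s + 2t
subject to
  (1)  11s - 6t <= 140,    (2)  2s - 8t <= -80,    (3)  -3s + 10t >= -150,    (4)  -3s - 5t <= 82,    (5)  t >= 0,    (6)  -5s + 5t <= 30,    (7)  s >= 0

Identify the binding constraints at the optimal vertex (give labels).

(2) and (6)

Corner points and Z = 2s + 2t:
  (400/19, 290/19) → Z = 1380/19
  (176/5, 206/5) → Z = 764/5
  (16/3, 34/3) → Z = 100/3

The minimum is at (16/3, 34/3). Substituting into each constraint, equality holds for (2) and (6); the remaining constraints have slack.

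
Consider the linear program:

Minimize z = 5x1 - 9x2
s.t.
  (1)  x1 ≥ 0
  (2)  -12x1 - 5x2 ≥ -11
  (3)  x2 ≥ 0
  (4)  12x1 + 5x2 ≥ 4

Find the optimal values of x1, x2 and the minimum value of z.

Vertices and z = 5x1 - 9x2:
  (0, 11/5) → z = -99/5
  (0, 4/5) → z = -36/5
  (11/12, 0) → z = 55/12
  (1/3, 0) → z = 5/3

x1 = 0, x2 = 11/5, minimum z = -99/5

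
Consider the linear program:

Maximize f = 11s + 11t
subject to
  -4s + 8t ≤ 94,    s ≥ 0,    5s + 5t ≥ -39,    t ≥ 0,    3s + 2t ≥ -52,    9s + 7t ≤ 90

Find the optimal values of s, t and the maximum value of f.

s = 31/50, t = 603/50, maximum f = 3487/25

The optimum lies where -4s + 8t = 94 and 9s + 7t = 90.
Solving simultaneously gives s = 31/50, t = 603/50.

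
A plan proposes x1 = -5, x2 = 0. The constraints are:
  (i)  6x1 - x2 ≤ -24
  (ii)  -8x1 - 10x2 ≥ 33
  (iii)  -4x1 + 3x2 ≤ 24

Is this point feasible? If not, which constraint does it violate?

(i): -30 ≤ -24 ✓
(ii): 40 ≥ 33 ✓
(iii): 20 ≤ 24 ✓

feasible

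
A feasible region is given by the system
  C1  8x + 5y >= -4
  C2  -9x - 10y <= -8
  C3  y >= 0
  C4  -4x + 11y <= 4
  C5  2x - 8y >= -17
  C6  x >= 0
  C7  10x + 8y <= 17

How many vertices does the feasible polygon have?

4

Of the 21 pairwise boundary intersections, those satisfying every inequality are:
  (8/9, 0)
  (48/139, 68/139)
  (17/10, 0)
  (155/142, 54/71)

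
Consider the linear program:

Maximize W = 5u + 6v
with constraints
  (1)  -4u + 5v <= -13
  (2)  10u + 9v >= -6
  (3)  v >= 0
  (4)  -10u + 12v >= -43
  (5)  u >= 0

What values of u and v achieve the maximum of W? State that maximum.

u = 59/2, v = 21, maximum W = 547/2

Vertices and W = 5u + 6v:
  (13/4, 0) → W = 65/4
  (59/2, 21) → W = 547/2
  (43/10, 0) → W = 43/2

At the optimal vertex, -4u + 5v = -13 and -10u + 12v = -43.
Solving simultaneously gives u = 59/2, v = 21.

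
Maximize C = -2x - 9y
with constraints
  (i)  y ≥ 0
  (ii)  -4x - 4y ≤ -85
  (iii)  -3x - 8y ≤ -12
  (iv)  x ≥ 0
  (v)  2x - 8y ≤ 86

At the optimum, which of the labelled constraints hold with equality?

(i) and (ii)

Corner points and C = -2x - 9y:
  (85/4, 0) → C = -85/2
  (43, 0) → C = -86
  (0, 85/4) → C = -765/4
The feasible region is unbounded (it extends along (0, 1), (4, 1)), but C strictly decreases along every unbounded feasible direction, so there is no improving ray and the maximum is attained at a vertex.

The maximum is at (85/4, 0). Substituting into each constraint, equality holds for (i) and (ii); the remaining constraints have slack.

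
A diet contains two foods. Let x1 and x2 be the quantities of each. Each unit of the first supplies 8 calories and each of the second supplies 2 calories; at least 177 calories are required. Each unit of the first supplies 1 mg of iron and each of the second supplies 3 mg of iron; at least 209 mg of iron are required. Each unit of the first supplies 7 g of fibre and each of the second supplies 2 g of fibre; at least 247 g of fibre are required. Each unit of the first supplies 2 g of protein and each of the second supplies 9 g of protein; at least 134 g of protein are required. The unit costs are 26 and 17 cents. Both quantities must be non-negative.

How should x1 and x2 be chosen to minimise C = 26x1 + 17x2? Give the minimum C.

x1 = 17, x2 = 64, minimum C = 1530

Vertices and C = 26x1 + 17x2:
  (0, 247/2) → C = 4199/2
  (209, 0) → C = 5434
  (17, 64) → C = 1530
The feasible region is unbounded (it extends along (0, 1), (1, 0)), but C strictly increases along every unbounded feasible direction, so there is no improving ray and the minimum is attained at a vertex.

The binding constraints are x1 + 3x2 = 209 and 7x1 + 2x2 = 247.
Solving simultaneously gives x1 = 17, x2 = 64.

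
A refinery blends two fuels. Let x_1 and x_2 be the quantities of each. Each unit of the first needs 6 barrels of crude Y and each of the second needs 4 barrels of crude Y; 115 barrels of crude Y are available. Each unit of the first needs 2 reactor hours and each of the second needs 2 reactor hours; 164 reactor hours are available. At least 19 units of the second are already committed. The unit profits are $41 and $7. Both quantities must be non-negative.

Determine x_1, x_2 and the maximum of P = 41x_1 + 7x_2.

Extreme points and P = 41x_1 + 7x_2:
  (0, 115/4) → P = 805/4
  (0, 19) → P = 133
  (13/2, 19) → P = 799/2

The optimum lies where 6x_1 + 4x_2 = 115 and x_2 = 19.
Solving simultaneously gives x_1 = 13/2, x_2 = 19.

x_1 = 13/2, x_2 = 19, maximum P = 799/2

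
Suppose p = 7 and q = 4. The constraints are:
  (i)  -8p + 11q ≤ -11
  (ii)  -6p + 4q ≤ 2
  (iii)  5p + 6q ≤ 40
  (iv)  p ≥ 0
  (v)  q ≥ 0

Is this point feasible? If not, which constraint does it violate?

Constraint (iii): 5p + 6q = 59, which is not ≤ 40. All other constraints are satisfied.

not feasible — violates (iii)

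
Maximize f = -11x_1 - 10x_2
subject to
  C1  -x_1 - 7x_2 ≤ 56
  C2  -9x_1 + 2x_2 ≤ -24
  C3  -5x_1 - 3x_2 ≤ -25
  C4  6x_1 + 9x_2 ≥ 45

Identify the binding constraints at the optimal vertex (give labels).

Extreme points and f = -11x_1 - 10x_2:
  (273/11, -127/11) → f = -1733/11
  (122/37, 105/37) → f = -2392/37
  (10/3, 25/9) → f = -580/9
The feasible region is unbounded (it extends along (7, -1), (2, 9)), but f strictly decreases along every unbounded feasible direction, so there is no improving ray and the maximum is attained at a vertex.

The maximum is at (10/3, 25/9). Substituting into each constraint, equality holds for C3 and C4; the remaining constraints have slack.

C3 and C4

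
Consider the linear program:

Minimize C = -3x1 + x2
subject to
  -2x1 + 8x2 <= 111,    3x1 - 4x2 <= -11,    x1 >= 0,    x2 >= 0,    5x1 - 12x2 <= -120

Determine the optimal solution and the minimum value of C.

Feasible corners and C = -3x1 + x2:
  (89/4, 311/16) → C = -757/16
  (0, 111/8) → C = 111/8
  (87/4, 305/16) → C = -739/16
  (0, 10) → C = 10

x1 = 89/4, x2 = 311/16, minimum C = -757/16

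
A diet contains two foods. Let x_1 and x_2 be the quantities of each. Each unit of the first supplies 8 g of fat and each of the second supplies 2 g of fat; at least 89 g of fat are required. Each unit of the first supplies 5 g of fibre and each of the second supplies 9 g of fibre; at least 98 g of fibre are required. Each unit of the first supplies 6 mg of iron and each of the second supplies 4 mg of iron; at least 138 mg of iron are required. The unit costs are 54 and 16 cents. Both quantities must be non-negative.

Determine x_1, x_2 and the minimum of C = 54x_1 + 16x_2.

x_1 = 4, x_2 = 57/2, minimum C = 672

Vertices and C = 54x_1 + 16x_2:
  (0, 89/2) → C = 712
  (23, 0) → C = 1242
  (4, 57/2) → C = 672
The feasible region is unbounded (it extends along (0, 1), (1, 0)), but C strictly increases along every unbounded feasible direction, so there is no improving ray and the minimum is attained at a vertex.

The binding constraints are 8x_1 + 2x_2 = 89 and 6x_1 + 4x_2 = 138.
Solving simultaneously gives x_1 = 4, x_2 = 57/2.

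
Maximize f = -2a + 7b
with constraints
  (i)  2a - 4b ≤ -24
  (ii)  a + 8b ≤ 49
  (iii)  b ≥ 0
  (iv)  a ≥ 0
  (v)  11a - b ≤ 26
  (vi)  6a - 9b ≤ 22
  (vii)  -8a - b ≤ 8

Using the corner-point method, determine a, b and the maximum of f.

Vertices and f = -2a + 7b:
  (1/5, 61/10) → f = 423/10
  (0, 6) → f = 42
  (0, 49/8) → f = 343/8

a = 0, b = 49/8, maximum f = 343/8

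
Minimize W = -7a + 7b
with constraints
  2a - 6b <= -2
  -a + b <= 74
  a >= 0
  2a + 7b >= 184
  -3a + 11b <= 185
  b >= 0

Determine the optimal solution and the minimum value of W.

Corner points and W = -7a + 7b:
  (545/13, 186/13) → W = -2513/13
  (272, 91) → W = -1267
  (729/43, 922/43) → W = 1351/43

At the optimal vertex, 2a - 6b = -2 and -3a + 11b = 185.
Solving simultaneously gives a = 272, b = 91.

a = 272, b = 91, minimum W = -1267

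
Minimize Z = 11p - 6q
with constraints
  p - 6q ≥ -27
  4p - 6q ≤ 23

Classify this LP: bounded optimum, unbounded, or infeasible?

unbounded

From the feasible point (50/3, 131/18), moving in the direction (-6, -1) keeps every constraint satisfied while Z decreases without bound.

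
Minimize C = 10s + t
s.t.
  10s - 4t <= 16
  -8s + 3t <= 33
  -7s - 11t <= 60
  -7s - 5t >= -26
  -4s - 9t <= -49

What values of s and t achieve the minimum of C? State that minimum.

s = -25/14, t = 131/21, minimum C = -244/21

Feasible corners and C = 10s + t:
  (-87/61, 439/61) → C = -431/61
  (-25/14, 131/21) → C = -244/21
  (-11/43, 239/43) → C = 3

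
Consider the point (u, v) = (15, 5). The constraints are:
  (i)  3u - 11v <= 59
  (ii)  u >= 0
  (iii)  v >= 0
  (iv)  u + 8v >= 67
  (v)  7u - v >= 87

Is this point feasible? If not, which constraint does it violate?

not feasible — violates (iv)

Constraint (iv): u + 8v = 55, which is not ≥ 67. All other constraints are satisfied.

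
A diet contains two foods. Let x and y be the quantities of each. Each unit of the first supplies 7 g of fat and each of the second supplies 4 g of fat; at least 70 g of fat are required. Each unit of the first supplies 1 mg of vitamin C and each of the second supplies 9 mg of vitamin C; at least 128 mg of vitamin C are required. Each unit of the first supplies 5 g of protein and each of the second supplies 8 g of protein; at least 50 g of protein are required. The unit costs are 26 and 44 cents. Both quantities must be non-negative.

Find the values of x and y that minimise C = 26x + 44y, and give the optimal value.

Extreme points and C = 26x + 44y:
  (0, 35/2) → C = 770
  (128, 0) → C = 3328
  (2, 14) → C = 668
The feasible region is unbounded (it extends along (0, 1), (1, 0)), but C strictly increases along every unbounded feasible direction, so there is no improving ray and the minimum is attained at a vertex.

At the optimal vertex, 7x + 4y = 70 and x + 9y = 128.
Solving simultaneously gives x = 2, y = 14.

x = 2, y = 14, minimum C = 668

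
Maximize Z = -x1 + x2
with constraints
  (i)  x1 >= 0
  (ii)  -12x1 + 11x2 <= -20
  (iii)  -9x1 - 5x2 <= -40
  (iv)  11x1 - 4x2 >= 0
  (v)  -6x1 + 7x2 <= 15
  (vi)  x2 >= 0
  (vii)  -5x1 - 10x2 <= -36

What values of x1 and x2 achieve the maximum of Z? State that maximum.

x1 = 305/18, x2 = 50/3, maximum Z = -5/18

Feasible corners and Z = -x1 + x2:
  (305/18, 50/3) → Z = -5/18
  (596/175, 332/175) → Z = -264/175
  (36/5, 0) → Z = -36/5
The feasible region is unbounded (it extends along (7, 6), (1, 0)), but Z strictly decreases along every unbounded feasible direction, so there is no improving ray and the maximum is attained at a vertex.

The binding constraints are -12x1 + 11x2 = -20 and -6x1 + 7x2 = 15.
Solving simultaneously gives x1 = 305/18, x2 = 50/3.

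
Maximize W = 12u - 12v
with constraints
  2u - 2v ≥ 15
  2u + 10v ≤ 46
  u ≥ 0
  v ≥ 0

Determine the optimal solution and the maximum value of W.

u = 23, v = 0, maximum W = 276

At the optimal vertex, 2u + 10v = 46 and v = 0.
Solving simultaneously gives u = 23, v = 0.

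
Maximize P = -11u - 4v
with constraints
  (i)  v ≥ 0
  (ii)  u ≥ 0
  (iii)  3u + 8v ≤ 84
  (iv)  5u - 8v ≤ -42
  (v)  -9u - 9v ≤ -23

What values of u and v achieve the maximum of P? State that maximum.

Extreme points and P = -11u - 4v:
  (0, 21/2) → P = -42
  (0, 21/4) → P = -21
  (21/4, 273/32) → P = -735/8

u = 0, v = 21/4, maximum P = -21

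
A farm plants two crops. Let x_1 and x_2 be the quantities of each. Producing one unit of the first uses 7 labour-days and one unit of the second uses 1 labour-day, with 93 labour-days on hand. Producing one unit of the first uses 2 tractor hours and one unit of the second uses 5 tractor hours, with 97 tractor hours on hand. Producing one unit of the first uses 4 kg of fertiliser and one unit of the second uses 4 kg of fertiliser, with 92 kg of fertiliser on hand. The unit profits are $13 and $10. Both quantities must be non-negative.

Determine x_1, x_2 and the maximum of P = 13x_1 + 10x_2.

x_1 = 35/3, x_2 = 34/3, maximum P = 265

Corner points and P = 13x_1 + 10x_2:
  (0, 0) → P = 0
  (0, 97/5) → P = 194
  (93/7, 0) → P = 1209/7
  (35/3, 34/3) → P = 265
  (6, 17) → P = 248

At the optimal vertex, 7x_1 + x_2 = 93 and 4x_1 + 4x_2 = 92.
Solving simultaneously gives x_1 = 35/3, x_2 = 34/3.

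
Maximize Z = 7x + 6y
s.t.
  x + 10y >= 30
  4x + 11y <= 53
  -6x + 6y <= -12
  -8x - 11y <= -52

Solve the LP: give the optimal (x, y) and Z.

x = 200/29, y = 67/29, maximum Z = 1802/29

The optimum lies where x + 10y = 30 and 4x + 11y = 53.
Solving simultaneously gives x = 200/29, y = 67/29.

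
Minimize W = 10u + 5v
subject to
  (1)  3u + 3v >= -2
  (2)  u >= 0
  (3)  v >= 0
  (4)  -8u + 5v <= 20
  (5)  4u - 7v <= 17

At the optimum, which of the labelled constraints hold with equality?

(2) and (3)

Vertices and W = 10u + 5v:
  (0, 0) → W = 0
  (0, 4) → W = 20
  (17/4, 0) → W = 85/2
The feasible region is unbounded (it extends along (7, 4), (5, 8)), but W strictly increases along every unbounded feasible direction, so there is no improving ray and the minimum is attained at a vertex.

The minimum is at (0, 0). Substituting into each constraint, equality holds for (2) and (3); the remaining constraints have slack.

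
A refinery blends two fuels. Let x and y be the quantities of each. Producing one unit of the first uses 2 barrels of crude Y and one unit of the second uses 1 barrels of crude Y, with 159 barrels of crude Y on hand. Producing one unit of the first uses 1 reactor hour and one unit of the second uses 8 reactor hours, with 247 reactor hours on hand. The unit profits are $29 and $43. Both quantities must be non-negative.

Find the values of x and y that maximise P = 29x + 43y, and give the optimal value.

At the optimal vertex, 2x + y = 159 and x + 8y = 247.
Solving simultaneously gives x = 205/3, y = 67/3.

x = 205/3, y = 67/3, maximum P = 2942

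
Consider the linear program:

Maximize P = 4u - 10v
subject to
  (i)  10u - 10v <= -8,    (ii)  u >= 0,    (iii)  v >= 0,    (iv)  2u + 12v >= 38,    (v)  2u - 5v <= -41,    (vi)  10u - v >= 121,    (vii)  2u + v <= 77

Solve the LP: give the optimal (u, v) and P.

The optimum lies where 10u - 10v = -8 and 10u - v = 121.
Solving simultaneously gives u = 203/15, v = 43/3.

u = 203/15, v = 43/3, maximum P = -446/5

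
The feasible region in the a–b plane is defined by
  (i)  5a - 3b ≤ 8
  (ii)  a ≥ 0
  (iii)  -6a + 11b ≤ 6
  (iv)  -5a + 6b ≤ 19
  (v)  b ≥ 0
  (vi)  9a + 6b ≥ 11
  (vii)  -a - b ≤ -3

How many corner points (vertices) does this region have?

3

Of the 21 pairwise boundary intersections, those satisfying every inequality are:
  (106/37, 78/37)
  (17/8, 7/8)
  (27/17, 24/17)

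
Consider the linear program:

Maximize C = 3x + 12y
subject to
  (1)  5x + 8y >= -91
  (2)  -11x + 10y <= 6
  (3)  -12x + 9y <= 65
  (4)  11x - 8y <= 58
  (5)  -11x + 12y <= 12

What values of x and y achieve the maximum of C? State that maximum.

x = 18, y = 35/2, maximum C = 264

Corner points and C = 3x + 12y:
  (-479/69, -971/138) → C = -2421/23
  (-33/16, -1291/128) → C = -4071/32
  (24/11, 3) → C = 468/11
  (18, 35/2) → C = 264

At the optimal vertex, 11x - 8y = 58 and -11x + 12y = 12.
Solving simultaneously gives x = 18, y = 35/2.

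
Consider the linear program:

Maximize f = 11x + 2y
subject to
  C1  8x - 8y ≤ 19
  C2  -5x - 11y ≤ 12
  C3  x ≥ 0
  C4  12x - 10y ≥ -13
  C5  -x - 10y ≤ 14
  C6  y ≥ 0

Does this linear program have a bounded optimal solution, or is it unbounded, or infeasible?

From the feasible point (19/8, 0), moving in the direction (8, 8) keeps every constraint satisfied while f increases without bound.

unbounded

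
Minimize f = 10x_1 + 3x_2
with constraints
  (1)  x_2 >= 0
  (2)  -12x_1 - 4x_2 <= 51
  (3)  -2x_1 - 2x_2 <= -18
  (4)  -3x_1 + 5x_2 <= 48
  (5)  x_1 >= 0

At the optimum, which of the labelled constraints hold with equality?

(3) and (5)

Extreme points and f = 10x_1 + 3x_2:
  (9, 0) → f = 90
  (0, 9) → f = 27
  (0, 48/5) → f = 144/5
The feasible region is unbounded (it extends along (5, 3), (1, 0)), but f strictly increases along every unbounded feasible direction, so there is no improving ray and the minimum is attained at a vertex.

The minimum is at (0, 9). Substituting into each constraint, equality holds for (3) and (5); the remaining constraints have slack.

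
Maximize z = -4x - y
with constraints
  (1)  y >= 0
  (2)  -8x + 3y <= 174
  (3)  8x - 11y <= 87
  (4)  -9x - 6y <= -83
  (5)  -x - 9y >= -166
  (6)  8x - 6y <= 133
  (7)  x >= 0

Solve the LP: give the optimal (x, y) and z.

x = 0, y = 83/6, maximum z = -83/6

Vertices and z = -4x - y:
  (87/8, 0) → z = -87/2
  (83/9, 0) → z = -332/9
  (941/40, 46/5) → z = -1033/10
  (0, 83/6) → z = -83/6
  (731/26, 1195/78) → z = -9967/78
  (0, 166/9) → z = -166/9

The binding constraints are -9x - 6y = -83 and x = 0.
Solving simultaneously gives x = 0, y = 83/6.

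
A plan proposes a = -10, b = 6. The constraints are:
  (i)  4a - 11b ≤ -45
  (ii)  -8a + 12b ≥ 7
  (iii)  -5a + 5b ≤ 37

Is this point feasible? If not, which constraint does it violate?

Constraint (iii): -5a + 5b = 80, which is not ≤ 37. All other constraints are satisfied.

not feasible — violates (iii)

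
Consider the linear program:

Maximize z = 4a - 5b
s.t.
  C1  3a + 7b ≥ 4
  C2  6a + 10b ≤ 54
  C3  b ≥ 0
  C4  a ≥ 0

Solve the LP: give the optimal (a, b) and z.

a = 9, b = 0, maximum z = 36

Corner points and z = 4a - 5b:
  (4/3, 0) → z = 16/3
  (0, 4/7) → z = -20/7
  (9, 0) → z = 36
  (0, 27/5) → z = -27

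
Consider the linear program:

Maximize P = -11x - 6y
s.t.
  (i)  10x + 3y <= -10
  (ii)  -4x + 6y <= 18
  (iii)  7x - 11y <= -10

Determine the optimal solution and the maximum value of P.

Feasible corners and P = -11x - 6y:
  (-19/12, 35/18) → P = 23/4
  (-140/131, 30/131) → P = 1360/131
  (-69, -43) → P = 1017

x = -69, y = -43, maximum P = 1017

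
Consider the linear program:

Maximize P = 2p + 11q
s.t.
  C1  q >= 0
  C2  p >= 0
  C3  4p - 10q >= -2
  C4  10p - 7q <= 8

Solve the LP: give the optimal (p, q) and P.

The binding constraints are 4p - 10q = -2 and 10p - 7q = 8.
Solving simultaneously gives p = 47/36, q = 13/18.

p = 47/36, q = 13/18, maximum P = 95/9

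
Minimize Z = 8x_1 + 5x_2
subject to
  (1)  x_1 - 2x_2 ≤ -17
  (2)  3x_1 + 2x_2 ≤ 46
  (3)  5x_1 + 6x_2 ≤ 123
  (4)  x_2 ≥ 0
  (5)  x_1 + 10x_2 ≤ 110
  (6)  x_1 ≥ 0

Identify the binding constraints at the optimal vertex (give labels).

Feasible corners and Z = 8x_1 + 5x_2:
  (25/6, 127/12) → Z = 345/4
  (0, 17/2) → Z = 85/2
  (0, 11) → Z = 55

The minimum is at (0, 17/2). Substituting into each constraint, equality holds for (1) and (6); the remaining constraints have slack.

(1) and (6)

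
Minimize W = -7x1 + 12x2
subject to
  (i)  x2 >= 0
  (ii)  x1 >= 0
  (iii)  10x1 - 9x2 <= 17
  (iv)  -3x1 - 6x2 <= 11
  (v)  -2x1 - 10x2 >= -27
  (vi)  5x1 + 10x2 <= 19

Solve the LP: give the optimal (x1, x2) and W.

x1 = 17/10, x2 = 0, minimum W = -119/10

Feasible corners and W = -7x1 + 12x2:
  (0, 0) → W = 0
  (17/10, 0) → W = -119/10
  (0, 19/10) → W = 114/5
  (341/145, 21/29) → W = -1127/145

The optimum lies where x2 = 0 and 10x1 - 9x2 = 17.
Solving simultaneously gives x1 = 17/10, x2 = 0.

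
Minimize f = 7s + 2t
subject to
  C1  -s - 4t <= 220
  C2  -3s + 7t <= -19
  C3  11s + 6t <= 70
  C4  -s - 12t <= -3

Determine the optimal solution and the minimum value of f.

s = 249/43, t = -10/43, minimum f = 1723/43

Extreme points and f = 7s + 2t:
  (604/95, 1/95) → f = 846/19
  (249/43, -10/43) → f = 1723/43
  (137/21, -37/126) → f = 2840/63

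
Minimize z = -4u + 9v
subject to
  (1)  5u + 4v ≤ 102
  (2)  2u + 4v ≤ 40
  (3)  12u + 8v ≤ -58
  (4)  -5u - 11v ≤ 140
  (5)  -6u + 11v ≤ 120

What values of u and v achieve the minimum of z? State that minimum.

Extreme points and z = -4u + 9v:
  (241/46, -695/46) → z = -7219/46
  (-799/90, 91/15) → z = 811/9
  (-260/11, -240/121) → z = 9280/121

At the optimal vertex, 12u + 8v = -58 and -5u - 11v = 140.
Solving simultaneously gives u = 241/46, v = -695/46.

u = 241/46, v = -695/46, minimum z = -7219/46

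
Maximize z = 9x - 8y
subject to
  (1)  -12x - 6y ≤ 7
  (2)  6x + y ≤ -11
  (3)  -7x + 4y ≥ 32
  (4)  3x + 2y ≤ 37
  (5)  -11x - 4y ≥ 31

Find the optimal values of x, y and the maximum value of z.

Extreme points and z = 9x - 8y:
  (-118/3, 155/2) → z = -974
  (-79/9, 295/18) → z = -1891/9
  (-21, 50) → z = -589

The optimum lies where -12x - 6y = 7 and -11x - 4y = 31.
Solving simultaneously gives x = -79/9, y = 295/18.

x = -79/9, y = 295/18, maximum z = -1891/9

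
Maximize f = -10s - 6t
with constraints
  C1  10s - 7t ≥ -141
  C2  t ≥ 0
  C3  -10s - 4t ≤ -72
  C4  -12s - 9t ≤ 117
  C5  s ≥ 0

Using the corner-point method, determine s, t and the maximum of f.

The feasible region is unbounded (it extends along (7, 10), (1, 0)), but f strictly decreases along every unbounded feasible direction, so there is no improving ray and the maximum is attained at a vertex.

s = 36/5, t = 0, maximum f = -72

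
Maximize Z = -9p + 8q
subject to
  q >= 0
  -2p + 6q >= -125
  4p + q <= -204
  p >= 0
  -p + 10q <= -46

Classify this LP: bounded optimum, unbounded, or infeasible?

The boundaries q = 0 and -2p + 6q = -125 meet at (125/2, 0), but that point violates 4p + q ≤ -204. Every candidate vertex is excluded by some other constraint, so the feasible region is empty.

infeasible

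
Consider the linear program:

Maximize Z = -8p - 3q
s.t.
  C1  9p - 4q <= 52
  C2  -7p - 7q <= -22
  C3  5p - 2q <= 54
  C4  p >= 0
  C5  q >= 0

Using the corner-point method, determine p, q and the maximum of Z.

The feasible region is unbounded (it extends along (0, 1), (2, 5)), but Z strictly decreases along every unbounded feasible direction, so there is no improving ray and the maximum is attained at a vertex.

The binding constraints are -7p - 7q = -22 and p = 0.
Solving simultaneously gives p = 0, q = 22/7.

p = 0, q = 22/7, maximum Z = -66/7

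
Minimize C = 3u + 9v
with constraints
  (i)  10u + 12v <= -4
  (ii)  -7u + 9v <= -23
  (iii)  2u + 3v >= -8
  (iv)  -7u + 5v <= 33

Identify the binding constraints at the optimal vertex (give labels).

(i) and (iii)

Feasible corners and C = 3u + 9v:
  (40/29, -43/29) → C = -267/29
  (14, -12) → C = -66
  (-1/13, -34/13) → C = -309/13

The minimum is at (14, -12). Substituting into each constraint, equality holds for (i) and (iii); the remaining constraints have slack.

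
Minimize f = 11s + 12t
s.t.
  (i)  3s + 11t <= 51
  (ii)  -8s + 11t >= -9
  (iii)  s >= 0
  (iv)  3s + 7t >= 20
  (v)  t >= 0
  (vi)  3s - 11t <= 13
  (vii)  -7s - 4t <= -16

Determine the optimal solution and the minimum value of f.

Extreme points and f = 11s + 12t:
  (60/11, 381/121) → f = 11832/121
  (0, 51/11) → f = 612/11
  (283/89, 133/89) → f = 4709/89
  (0, 4) → f = 48
  (32/37, 92/37) → f = 1456/37

s = 32/37, t = 92/37, minimum f = 1456/37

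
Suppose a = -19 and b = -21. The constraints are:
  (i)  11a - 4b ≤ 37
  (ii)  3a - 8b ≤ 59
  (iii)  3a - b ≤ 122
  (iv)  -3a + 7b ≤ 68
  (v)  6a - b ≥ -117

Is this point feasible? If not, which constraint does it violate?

not feasible — violates (ii)

Constraint (ii): 3a - 8b = 111, which is not ≤ 59. All other constraints are satisfied.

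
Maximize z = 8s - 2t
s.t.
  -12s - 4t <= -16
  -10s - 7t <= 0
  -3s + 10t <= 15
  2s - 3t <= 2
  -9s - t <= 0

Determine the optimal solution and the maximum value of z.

s = 65/11, t = 36/11, maximum z = 448/11

Corner points and z = 8s - 2t:
  (25/33, 19/11) → z = 86/33
  (14/11, 2/11) → z = 108/11
  (65/11, 36/11) → z = 448/11

The binding constraints are -3s + 10t = 15 and 2s - 3t = 2.
Solving simultaneously gives s = 65/11, t = 36/11.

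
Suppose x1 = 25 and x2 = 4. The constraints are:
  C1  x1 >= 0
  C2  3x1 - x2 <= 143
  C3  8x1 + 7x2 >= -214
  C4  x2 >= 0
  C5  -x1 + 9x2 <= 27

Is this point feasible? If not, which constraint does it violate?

C1: 25 ≥ 0 ✓
C2: 71 ≤ 143 ✓
C3: 228 ≥ -214 ✓
C4: 4 ≥ 0 ✓
C5: 11 ≤ 27 ✓

feasible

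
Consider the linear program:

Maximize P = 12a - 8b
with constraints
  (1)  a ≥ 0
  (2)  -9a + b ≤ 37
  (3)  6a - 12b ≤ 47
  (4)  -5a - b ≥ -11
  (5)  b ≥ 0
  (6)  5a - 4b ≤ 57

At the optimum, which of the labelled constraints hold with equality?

(4) and (5)

Vertices and P = 12a - 8b:
  (0, 11) → P = -88
  (0, 0) → P = 0
  (11/5, 0) → P = 132/5

The maximum is at (11/5, 0). Substituting into each constraint, equality holds for (4) and (5); the remaining constraints have slack.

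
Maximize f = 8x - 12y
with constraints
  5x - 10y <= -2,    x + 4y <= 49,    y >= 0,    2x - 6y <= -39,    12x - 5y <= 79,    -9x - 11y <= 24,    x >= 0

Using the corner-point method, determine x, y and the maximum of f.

x = 69/7, y = 137/14, maximum f = -270/7

Vertices and f = 8x - 12y:
  (69/7, 137/14) → f = -270/7
  (0, 49/4) → f = -147
  (0, 13/2) → f = -78

The optimum lies where x + 4y = 49 and 2x - 6y = -39.
Solving simultaneously gives x = 69/7, y = 137/14.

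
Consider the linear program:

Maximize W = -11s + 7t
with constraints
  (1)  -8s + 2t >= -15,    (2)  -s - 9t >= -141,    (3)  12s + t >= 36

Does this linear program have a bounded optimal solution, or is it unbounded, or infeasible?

bounded optimum

Feasible corners and W = -11s + 7t:
  (417/74, 1113/74) → W = 1602/37
  (87/32, 27/8) → W = -201/32
  (183/107, 1656/107) → W = 9579/107
The feasible region has finitely many vertices and no improving ray; the maximum is 9579/107 at (183/107, 1656/107).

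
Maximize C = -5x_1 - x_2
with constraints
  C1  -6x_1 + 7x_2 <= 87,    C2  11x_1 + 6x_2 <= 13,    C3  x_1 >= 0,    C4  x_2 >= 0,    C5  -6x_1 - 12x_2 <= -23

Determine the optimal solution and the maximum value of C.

Extreme points and C = -5x_1 - x_2:
  (0, 13/6) → C = -13/6
  (3/16, 175/96) → C = -265/96
  (0, 23/12) → C = -23/12

The optimum lies where x_1 = 0 and -6x_1 - 12x_2 = -23.
Solving simultaneously gives x_1 = 0, x_2 = 23/12.

x_1 = 0, x_2 = 23/12, maximum C = -23/12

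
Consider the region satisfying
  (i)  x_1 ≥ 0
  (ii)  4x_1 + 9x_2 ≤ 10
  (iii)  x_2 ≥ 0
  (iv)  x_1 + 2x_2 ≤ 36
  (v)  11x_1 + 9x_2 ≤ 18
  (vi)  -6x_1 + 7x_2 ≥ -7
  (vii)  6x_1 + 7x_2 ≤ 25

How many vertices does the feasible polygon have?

Pairwise boundary intersections that survive every other constraint:
  (0, 10/9)
  (0, 0)
  (8/7, 38/63)
  (7/6, 0)
  (189/131, 31/131)

5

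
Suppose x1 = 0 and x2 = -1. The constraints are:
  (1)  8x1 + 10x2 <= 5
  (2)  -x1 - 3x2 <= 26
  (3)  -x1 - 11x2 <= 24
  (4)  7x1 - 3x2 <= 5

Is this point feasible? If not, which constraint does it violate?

feasible

(1): -10 ≤ 5 ✓
(2): 3 ≤ 26 ✓
(3): 11 ≤ 24 ✓
(4): 3 ≤ 5 ✓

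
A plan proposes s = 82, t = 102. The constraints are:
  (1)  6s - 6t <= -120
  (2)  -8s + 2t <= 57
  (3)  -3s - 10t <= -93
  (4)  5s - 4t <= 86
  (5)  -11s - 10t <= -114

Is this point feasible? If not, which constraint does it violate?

(1): -120 ≤ -120 ✓
(2): -452 ≤ 57 ✓
(3): -1266 ≤ -93 ✓
(4): 2 ≤ 86 ✓
(5): -1922 ≤ -114 ✓

feasible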